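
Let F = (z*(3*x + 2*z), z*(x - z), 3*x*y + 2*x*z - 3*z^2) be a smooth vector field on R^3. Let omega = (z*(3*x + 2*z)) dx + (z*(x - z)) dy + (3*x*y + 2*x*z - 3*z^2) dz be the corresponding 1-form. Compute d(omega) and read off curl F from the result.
d(omega) = (2*x + 2*z) dy ∧ dz + (3*x - 3*y + 2*z) dz ∧ dx + (z) dx ∧ dy; curl F = (2*x + 2*z, 3*x - 3*y + 2*z, z)

d omega = sum_{i<j} (∂f_j/∂x_i - ∂f_i/∂x_j) dx_i ∧ dx_j. Under the identification (dy ∧ dz, dz ∧ dx, dx ∧ dy) ↔ (e_x, e_y, e_z), the coefficients are exactly the components of curl F. Compute:
  ∂R/∂y - ∂Q/∂z = (3*x) - (x - 2*z) = 2*x + 2*z
  ∂P/∂z - ∂R/∂x = (3*x + 4*z) - (3*y + 2*z) = 3*x - 3*y + 2*z
  ∂Q/∂x - ∂P/∂y = (z) - (0) = z.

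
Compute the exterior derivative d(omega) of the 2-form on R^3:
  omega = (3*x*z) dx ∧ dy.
d(omega) = (3*x) dx ∧ dy ∧ dz

For a 2-form omega = sum_{i<j} g_{ij} dx_i ∧ dx_j, the exterior derivative is
  d(omega) = sum_{i<j} d(g_{ij}) ∧ dx_i ∧ dx_j = sum_{i<j, k} (∂g_{ij}/∂x_k) dx_k ∧ dx_i ∧ dx_j.
Expand each term, using dx_k ∧ dx_i ∧ dx_j = sgn(permutation) dx_{(a)} ∧ dx_{(b)} ∧ dx_{(c)} with (a < b < c) sorted:
  d(3*x*z) includes (∂/∂z)(3*x*z) dz = (3*x) dz, which multiplied by dx ∧ dy gives (3*x) dx ∧ dy ∧ dz
Collecting like 3-forms: d(omega) = (3*x) dx ∧ dy ∧ dz.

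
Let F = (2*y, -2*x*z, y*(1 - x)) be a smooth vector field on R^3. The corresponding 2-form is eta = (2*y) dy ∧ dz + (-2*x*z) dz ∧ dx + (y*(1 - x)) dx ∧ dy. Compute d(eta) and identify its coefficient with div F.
d(eta) = (0) dx ∧ dy ∧ dz; div F = 0

For a 2-form in R^3 of the form above, applying d gives a 3-form with coefficient ∂P/∂x + ∂Q/∂y + ∂R/∂z:
  ∂P/∂x = 0
  ∂Q/∂y = 0
  ∂R/∂z = 0
Sum = 0, which is exactly div F.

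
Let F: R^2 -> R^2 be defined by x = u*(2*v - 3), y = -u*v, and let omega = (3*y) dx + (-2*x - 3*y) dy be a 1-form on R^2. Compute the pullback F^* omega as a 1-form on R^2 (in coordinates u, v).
F^* omega = (u*v*(3 - 5*v)) du + (u^2*(-5*v - 6)) dv

Using F^*(f dg) = (f ∘ F) d(g ∘ F), substitute each coordinate x_i by F_i(u, v) in f_i, and replace dx_i by d F_i = (∂F_i/∂u) du + (∂F_i/∂v) dv.
  For the x component: f_1(F) = -3*u*v; d F_1 = (2*v - 3) du + (2*u) dv
  For the y component: f_2(F) = u*(6 - v); d F_2 = (-v) du + (-u) dv
Combining and collecting du, dv coefficients:
  coeff of du: u*v*(3 - 5*v)
  coeff of dv: u^2*(-5*v - 6)
F^* omega = (u*v*(3 - 5*v)) du + (u^2*(-5*v - 6)) dv.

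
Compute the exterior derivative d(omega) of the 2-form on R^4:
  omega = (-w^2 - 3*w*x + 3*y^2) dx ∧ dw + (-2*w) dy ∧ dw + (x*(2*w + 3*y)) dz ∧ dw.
d(omega) = (-6*y) dx ∧ dy ∧ dw + (2*w + 3*y) dx ∧ dz ∧ dw + (3*x) dy ∧ dz ∧ dw

For a 2-form omega = sum_{i<j} g_{ij} dx_i ∧ dx_j, the exterior derivative is
  d(omega) = sum_{i<j} d(g_{ij}) ∧ dx_i ∧ dx_j = sum_{i<j, k} (∂g_{ij}/∂x_k) dx_k ∧ dx_i ∧ dx_j.
Expand each term, using dx_k ∧ dx_i ∧ dx_j = sgn(permutation) dx_{(a)} ∧ dx_{(b)} ∧ dx_{(c)} with (a < b < c) sorted:
  d(-w^2 - 3*w*x + 3*y^2) includes (∂/∂y)(-w^2 - 3*w*x + 3*y^2) dy = (6*y) dy, which multiplied by dx ∧ dw gives (-6*y) dx ∧ dy ∧ dw
  d(x*(2*w + 3*y)) includes (∂/∂x)(x*(2*w + 3*y)) dx = (2*w + 3*y) dx, which multiplied by dz ∧ dw gives (2*w + 3*y) dx ∧ dz ∧ dw
  d(x*(2*w + 3*y)) includes (∂/∂y)(x*(2*w + 3*y)) dy = (3*x) dy, which multiplied by dz ∧ dw gives (3*x) dy ∧ dz ∧ dw
Collecting like 3-forms: d(omega) = (-6*y) dx ∧ dy ∧ dw + (2*w + 3*y) dx ∧ dz ∧ dw + (3*x) dy ∧ dz ∧ dw.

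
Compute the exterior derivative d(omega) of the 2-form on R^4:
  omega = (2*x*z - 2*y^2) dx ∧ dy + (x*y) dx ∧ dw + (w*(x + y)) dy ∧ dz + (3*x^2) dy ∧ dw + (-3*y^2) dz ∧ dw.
d(omega) = (w + 2*x) dx ∧ dy ∧ dz + (5*x) dx ∧ dy ∧ dw + (x - 5*y) dy ∧ dz ∧ dw

For a 2-form omega = sum_{i<j} g_{ij} dx_i ∧ dx_j, the exterior derivative is
  d(omega) = sum_{i<j} d(g_{ij}) ∧ dx_i ∧ dx_j = sum_{i<j, k} (∂g_{ij}/∂x_k) dx_k ∧ dx_i ∧ dx_j.
Expand each term, using dx_k ∧ dx_i ∧ dx_j = sgn(permutation) dx_{(a)} ∧ dx_{(b)} ∧ dx_{(c)} with (a < b < c) sorted:
  d(2*x*z - 2*y^2) includes (∂/∂z)(2*x*z - 2*y^2) dz = (2*x) dz, which multiplied by dx ∧ dy gives (2*x) dx ∧ dy ∧ dz
  d(x*y) includes (∂/∂y)(x*y) dy = (x) dy, which multiplied by dx ∧ dw gives (-x) dx ∧ dy ∧ dw
  d(w*(x + y)) includes (∂/∂x)(w*(x + y)) dx = (w) dx, which multiplied by dy ∧ dz gives (w) dx ∧ dy ∧ dz
  d(w*(x + y)) includes (∂/∂w)(w*(x + y)) dw = (x + y) dw, which multiplied by dy ∧ dz gives (x + y) dy ∧ dz ∧ dw
  d(3*x^2) includes (∂/∂x)(3*x^2) dx = (6*x) dx, which multiplied by dy ∧ dw gives (6*x) dx ∧ dy ∧ dw
  d(-3*y^2) includes (∂/∂y)(-3*y^2) dy = (-6*y) dy, which multiplied by dz ∧ dw gives (-6*y) dy ∧ dz ∧ dw
Collecting like 3-forms: d(omega) = (w + 2*x) dx ∧ dy ∧ dz + (5*x) dx ∧ dy ∧ dw + (x - 5*y) dy ∧ dz ∧ dw.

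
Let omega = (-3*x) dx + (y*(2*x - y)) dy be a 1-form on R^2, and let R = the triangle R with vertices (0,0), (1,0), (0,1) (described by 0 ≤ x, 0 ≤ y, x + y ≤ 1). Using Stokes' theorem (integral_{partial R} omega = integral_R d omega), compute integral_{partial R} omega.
integral_(partial R) omega = 1/3

Stokes: integral_partial_R omega = integral_R d omega with d omega = (∂Q/∂x - ∂P/∂y) dx ∧ dy.
  ∂Q/∂x = 2*y
  ∂P/∂y = 0
  integrand = ∂Q/∂x - ∂P/∂y = 2*y.
Integrating over R: integral_0^1 integral_0^{1-x} (2*y) dy dx = 1/3.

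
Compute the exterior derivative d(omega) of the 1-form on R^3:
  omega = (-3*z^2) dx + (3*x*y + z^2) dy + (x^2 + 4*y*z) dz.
d(omega) = (3*y) dx ∧ dy + (2*x + 6*z) dx ∧ dz + (2*z) dy ∧ dz

For a 1-form omega = sum_i f_i dx_i, the exterior derivative is
  d(omega) = sum_{i < j} (∂f_j/∂x_i - ∂f_i/∂x_j) dx_i ∧ dx_j.
  coefficient of dx ∧ dy: ∂f_2/∂x - ∂f_1/∂y = ∂(3*x*y + z^2)/∂x - ∂(-3*z^2)/∂y = 3*y
  coefficient of dx ∧ dz: ∂f_3/∂x - ∂f_1/∂z = ∂(x^2 + 4*y*z)/∂x - ∂(-3*z^2)/∂z = 2*x + 6*z
  coefficient of dy ∧ dz: ∂f_3/∂y - ∂f_2/∂z = ∂(x^2 + 4*y*z)/∂y - ∂(3*x*y + z^2)/∂z = 2*z
Assembling: d(omega) = (3*y) dx ∧ dy + (2*x + 6*z) dx ∧ dz + (2*z) dy ∧ dz.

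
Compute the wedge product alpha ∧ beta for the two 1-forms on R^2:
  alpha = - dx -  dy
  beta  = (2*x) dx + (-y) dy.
alpha ∧ beta = (2*x + y) dx ∧ dy

Distribute the wedge, using dx_i ∧ dx_j = -dx_j ∧ dx_i and dx_i ∧ dx_i = 0. For each pair (i, j) with i < j, the coefficient of dx_i ∧ dx_j in alpha ∧ beta is (alpha_i * beta_j - alpha_j * beta_i). Collecting: alpha ∧ beta = (2*x + y) dx ∧ dy.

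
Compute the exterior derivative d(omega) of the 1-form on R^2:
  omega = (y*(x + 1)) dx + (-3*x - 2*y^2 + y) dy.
d(omega) = (-x - 4) dx ∧ dy

For a 1-form omega = sum_i f_i dx_i, the exterior derivative is
  d(omega) = sum_{i < j} (∂f_j/∂x_i - ∂f_i/∂x_j) dx_i ∧ dx_j.
  coefficient of dx ∧ dy: ∂f_2/∂x - ∂f_1/∂y = ∂(-3*x - 2*y^2 + y)/∂x - ∂(y*(x + 1))/∂y = -x - 4
Assembling: d(omega) = (-x - 4) dx ∧ dy.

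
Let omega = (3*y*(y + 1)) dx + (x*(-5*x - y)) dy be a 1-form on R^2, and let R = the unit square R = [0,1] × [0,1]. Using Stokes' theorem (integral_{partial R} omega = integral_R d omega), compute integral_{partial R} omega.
integral_(partial R) omega = -23/2

Stokes: integral_partial_R omega = integral_R d omega with d omega = (∂Q/∂x - ∂P/∂y) dx ∧ dy.
  ∂Q/∂x = -10*x - y
  ∂P/∂y = 6*y + 3
  integrand = ∂Q/∂x - ∂P/∂y = -10*x - 7*y - 3.
Integrating over R: integral_0^1 integral_0^1 (-10*x - 7*y - 3) dx dy = -23/2.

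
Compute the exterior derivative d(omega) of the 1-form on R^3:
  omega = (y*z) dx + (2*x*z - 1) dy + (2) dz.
d(omega) = (z) dx ∧ dy + (-y) dx ∧ dz + (-2*x) dy ∧ dz

For a 1-form omega = sum_i f_i dx_i, the exterior derivative is
  d(omega) = sum_{i < j} (∂f_j/∂x_i - ∂f_i/∂x_j) dx_i ∧ dx_j.
  coefficient of dx ∧ dy: ∂f_2/∂x - ∂f_1/∂y = ∂(2*x*z - 1)/∂x - ∂(y*z)/∂y = z
  coefficient of dx ∧ dz: ∂f_3/∂x - ∂f_1/∂z = ∂(2)/∂x - ∂(y*z)/∂z = -y
  coefficient of dy ∧ dz: ∂f_3/∂y - ∂f_2/∂z = ∂(2)/∂y - ∂(2*x*z - 1)/∂z = -2*x
Assembling: d(omega) = (z) dx ∧ dy + (-y) dx ∧ dz + (-2*x) dy ∧ dz.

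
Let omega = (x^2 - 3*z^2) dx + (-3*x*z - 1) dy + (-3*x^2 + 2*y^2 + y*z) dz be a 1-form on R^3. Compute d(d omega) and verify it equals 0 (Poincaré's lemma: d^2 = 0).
d(d omega) = 0

Step 1: d omega = sum_{i<j} (∂f_j/∂x_i - ∂f_i/∂x_j) dx_i ∧ dx_j:
  coeff of dx ∧ dy: -3*z
  coeff of dx ∧ dz: -6*x + 6*z
  coeff of dy ∧ dz: 3*x + 4*y + z
Step 2: Apply d again to each 2-form coefficient. The only possible 3-form in R^3 is dx ∧ dy ∧ dz, with coefficient
  ∂(coeff of dy∧dz)/∂x - ∂(coeff of dx∧dz)/∂y + ∂(coeff of dx∧dy)/∂z
  = ∂/∂x (3*x + 4*y + z) - ∂/∂y (-6*x + 6*z) + ∂/∂z (-3*z).
Each of these terms simplifies to sums of mixed partials that cancel in pairs. The result is 0 (by equality of mixed partials for smooth functions — Schwarz / Clairaut).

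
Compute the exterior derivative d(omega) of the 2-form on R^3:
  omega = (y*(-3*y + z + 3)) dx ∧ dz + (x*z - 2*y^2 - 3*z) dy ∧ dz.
d(omega) = (6*y - 3) dx ∧ dy ∧ dz

For a 2-form omega = sum_{i<j} g_{ij} dx_i ∧ dx_j, the exterior derivative is
  d(omega) = sum_{i<j} d(g_{ij}) ∧ dx_i ∧ dx_j = sum_{i<j, k} (∂g_{ij}/∂x_k) dx_k ∧ dx_i ∧ dx_j.
Expand each term, using dx_k ∧ dx_i ∧ dx_j = sgn(permutation) dx_{(a)} ∧ dx_{(b)} ∧ dx_{(c)} with (a < b < c) sorted:
  d(y*(-3*y + z + 3)) includes (∂/∂y)(y*(-3*y + z + 3)) dy = (-6*y + z + 3) dy, which multiplied by dx ∧ dz gives (6*y - z - 3) dx ∧ dy ∧ dz
  d(x*z - 2*y^2 - 3*z) includes (∂/∂x)(x*z - 2*y^2 - 3*z) dx = (z) dx, which multiplied by dy ∧ dz gives (z) dx ∧ dy ∧ dz
Collecting like 3-forms: d(omega) = (6*y - 3) dx ∧ dy ∧ dz.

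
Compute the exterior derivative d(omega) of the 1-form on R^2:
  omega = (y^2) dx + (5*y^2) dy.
d(omega) = (-2*y) dx ∧ dy

For a 1-form omega = sum_i f_i dx_i, the exterior derivative is
  d(omega) = sum_{i < j} (∂f_j/∂x_i - ∂f_i/∂x_j) dx_i ∧ dx_j.
  coefficient of dx ∧ dy: ∂f_2/∂x - ∂f_1/∂y = ∂(5*y^2)/∂x - ∂(y^2)/∂y = -2*y
Assembling: d(omega) = (-2*y) dx ∧ dy.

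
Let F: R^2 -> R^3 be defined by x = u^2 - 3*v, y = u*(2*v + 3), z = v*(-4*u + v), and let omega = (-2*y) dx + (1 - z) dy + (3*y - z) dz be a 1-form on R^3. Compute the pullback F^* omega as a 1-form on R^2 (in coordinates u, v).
F^* omega = (-8*u^2*v - 12*u^2 - 32*u*v^2 - 24*u*v + 2*v^3 - 3*v^2 + 2*v + 3) du + (-32*u^2*v - 36*u^2 + 22*u*v^2 + 30*u*v + 20*u - 2*v^3) dv

Using F^*(f dg) = (f ∘ F) d(g ∘ F), substitute each coordinate x_i by F_i(u, v) in f_i, and replace dx_i by d F_i = (∂F_i/∂u) du + (∂F_i/∂v) dv.
  For the x component: f_1(F) = 2*u*(-2*v - 3); d F_1 = (2*u) du + (-3) dv
  For the y component: f_2(F) = 4*u*v - v^2 + 1; d F_2 = (2*v + 3) du + (2*u) dv
  For the z component: f_3(F) = 10*u*v + 9*u - v^2; d F_3 = (-4*v) du + (-4*u + 2*v) dv
Combining and collecting du, dv coefficients:
  coeff of du: -8*u^2*v - 12*u^2 - 32*u*v^2 - 24*u*v + 2*v^3 - 3*v^2 + 2*v + 3
  coeff of dv: -32*u^2*v - 36*u^2 + 22*u*v^2 + 30*u*v + 20*u - 2*v^3
F^* omega = (-8*u^2*v - 12*u^2 - 32*u*v^2 - 24*u*v + 2*v^3 - 3*v^2 + 2*v + 3) du + (-32*u^2*v - 36*u^2 + 22*u*v^2 + 30*u*v + 20*u - 2*v^3) dv.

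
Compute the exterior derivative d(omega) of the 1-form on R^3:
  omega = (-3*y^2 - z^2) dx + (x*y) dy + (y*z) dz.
d(omega) = (7*y) dx ∧ dy + (2*z) dx ∧ dz + (z) dy ∧ dz

For a 1-form omega = sum_i f_i dx_i, the exterior derivative is
  d(omega) = sum_{i < j} (∂f_j/∂x_i - ∂f_i/∂x_j) dx_i ∧ dx_j.
  coefficient of dx ∧ dy: ∂f_2/∂x - ∂f_1/∂y = ∂(x*y)/∂x - ∂(-3*y^2 - z^2)/∂y = 7*y
  coefficient of dx ∧ dz: ∂f_3/∂x - ∂f_1/∂z = ∂(y*z)/∂x - ∂(-3*y^2 - z^2)/∂z = 2*z
  coefficient of dy ∧ dz: ∂f_3/∂y - ∂f_2/∂z = ∂(y*z)/∂y - ∂(x*y)/∂z = z
Assembling: d(omega) = (7*y) dx ∧ dy + (2*z) dx ∧ dz + (z) dy ∧ dz.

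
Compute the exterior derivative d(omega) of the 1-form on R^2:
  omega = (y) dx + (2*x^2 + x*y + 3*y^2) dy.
d(omega) = (4*x + y - 1) dx ∧ dy

For a 1-form omega = sum_i f_i dx_i, the exterior derivative is
  d(omega) = sum_{i < j} (∂f_j/∂x_i - ∂f_i/∂x_j) dx_i ∧ dx_j.
  coefficient of dx ∧ dy: ∂f_2/∂x - ∂f_1/∂y = ∂(2*x^2 + x*y + 3*y^2)/∂x - ∂(y)/∂y = 4*x + y - 1
Assembling: d(omega) = (4*x + y - 1) dx ∧ dy.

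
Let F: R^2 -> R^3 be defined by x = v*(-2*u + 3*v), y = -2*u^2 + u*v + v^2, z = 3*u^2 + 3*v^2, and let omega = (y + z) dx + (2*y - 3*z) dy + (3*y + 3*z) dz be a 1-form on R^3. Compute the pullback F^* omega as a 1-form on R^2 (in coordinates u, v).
F^* omega = (70*u^3 - 5*u^2*v + 100*u*v^2 - 15*v^3) du + (-15*u^3 - 2*u^2*v + 13*u*v^2 + 82*v^3) dv

Using F^*(f dg) = (f ∘ F) d(g ∘ F), substitute each coordinate x_i by F_i(u, v) in f_i, and replace dx_i by d F_i = (∂F_i/∂u) du + (∂F_i/∂v) dv.
  For the x component: f_1(F) = u^2 + u*v + 4*v^2; d F_1 = (-2*v) du + (-2*u + 6*v) dv
  For the y component: f_2(F) = -13*u^2 + 2*u*v - 7*v^2; d F_2 = (-4*u + v) du + (u + 2*v) dv
  For the z component: f_3(F) = 3*u^2 + 3*u*v + 12*v^2; d F_3 = (6*u) du + (6*v) dv
Combining and collecting du, dv coefficients:
  coeff of du: 70*u^3 - 5*u^2*v + 100*u*v^2 - 15*v^3
  coeff of dv: -15*u^3 - 2*u^2*v + 13*u*v^2 + 82*v^3
F^* omega = (70*u^3 - 5*u^2*v + 100*u*v^2 - 15*v^3) du + (-15*u^3 - 2*u^2*v + 13*u*v^2 + 82*v^3) dv.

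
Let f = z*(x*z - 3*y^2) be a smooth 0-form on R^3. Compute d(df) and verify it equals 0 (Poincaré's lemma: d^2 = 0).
d(df) = 0

Step 1: df = sum_i (∂f/∂x_i) dx_i = (z^2) dx + (-6*y*z) dy + (2*x*z - 3*y^2) dz.
Step 2: Apply d again. Using the 1-form formula, the coefficient of dx ∧ dy in d(df) is ∂^2 f/∂x ∂y - ∂^2 f/∂y ∂x = (0) - (0) = 0 (equality of mixed partials for smooth f).
Similarly for dx ∧ dz and dy ∧ dz — all coefficients vanish. So d(df) = 0.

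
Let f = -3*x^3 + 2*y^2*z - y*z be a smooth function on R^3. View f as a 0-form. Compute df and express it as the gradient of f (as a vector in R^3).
df = (-9*x^2) dx + (z*(4*y - 1)) dy + (y*(2*y - 1)) dz; grad f = (-9*x^2, z*(4*y - 1), y*(2*y - 1))

For a 0-form f, d f = (∂f/∂x) dx + (∂f/∂y) dy + (∂f/∂z) dz. The components of the vector representation are exactly the entries of grad f in Cartesian coordinates:
  ∂f/∂x = -9*x^2
  ∂f/∂y = z*(4*y - 1)
  ∂f/∂z = y*(2*y - 1).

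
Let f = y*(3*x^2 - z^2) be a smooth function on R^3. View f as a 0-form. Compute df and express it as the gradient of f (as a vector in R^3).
df = (6*x*y) dx + (3*x^2 - z^2) dy + (-2*y*z) dz; grad f = (6*x*y, 3*x^2 - z^2, -2*y*z)

For a 0-form f, d f = (∂f/∂x) dx + (∂f/∂y) dy + (∂f/∂z) dz. The components of the vector representation are exactly the entries of grad f in Cartesian coordinates:
  ∂f/∂x = 6*x*y
  ∂f/∂y = 3*x^2 - z^2
  ∂f/∂z = -2*y*z.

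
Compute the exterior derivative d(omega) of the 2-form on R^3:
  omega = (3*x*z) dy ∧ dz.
d(omega) = (3*z) dx ∧ dy ∧ dz

For a 2-form omega = sum_{i<j} g_{ij} dx_i ∧ dx_j, the exterior derivative is
  d(omega) = sum_{i<j} d(g_{ij}) ∧ dx_i ∧ dx_j = sum_{i<j, k} (∂g_{ij}/∂x_k) dx_k ∧ dx_i ∧ dx_j.
Expand each term, using dx_k ∧ dx_i ∧ dx_j = sgn(permutation) dx_{(a)} ∧ dx_{(b)} ∧ dx_{(c)} with (a < b < c) sorted:
  d(3*x*z) includes (∂/∂x)(3*x*z) dx = (3*z) dx, which multiplied by dy ∧ dz gives (3*z) dx ∧ dy ∧ dz
Collecting like 3-forms: d(omega) = (3*z) dx ∧ dy ∧ dz.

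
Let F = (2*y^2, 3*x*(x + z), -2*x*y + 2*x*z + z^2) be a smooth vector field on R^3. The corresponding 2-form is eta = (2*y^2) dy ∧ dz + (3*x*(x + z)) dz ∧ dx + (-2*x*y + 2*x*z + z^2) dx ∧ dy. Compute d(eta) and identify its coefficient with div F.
d(eta) = (2*x + 2*z) dx ∧ dy ∧ dz; div F = 2*x + 2*z

For a 2-form in R^3 of the form above, applying d gives a 3-form with coefficient ∂P/∂x + ∂Q/∂y + ∂R/∂z:
  ∂P/∂x = 0
  ∂Q/∂y = 0
  ∂R/∂z = 2*x + 2*z
Sum = 2*x + 2*z, which is exactly div F.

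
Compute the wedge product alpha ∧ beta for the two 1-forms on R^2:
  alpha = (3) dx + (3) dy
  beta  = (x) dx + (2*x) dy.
alpha ∧ beta = (3*x) dx ∧ dy

Distribute the wedge, using dx_i ∧ dx_j = -dx_j ∧ dx_i and dx_i ∧ dx_i = 0. For each pair (i, j) with i < j, the coefficient of dx_i ∧ dx_j in alpha ∧ beta is (alpha_i * beta_j - alpha_j * beta_i). Collecting: alpha ∧ beta = (3*x) dx ∧ dy.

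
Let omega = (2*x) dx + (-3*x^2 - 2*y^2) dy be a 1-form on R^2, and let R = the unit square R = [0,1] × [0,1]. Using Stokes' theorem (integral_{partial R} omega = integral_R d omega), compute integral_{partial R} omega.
integral_(partial R) omega = -3

Stokes: integral_partial_R omega = integral_R d omega with d omega = (∂Q/∂x - ∂P/∂y) dx ∧ dy.
  ∂Q/∂x = -6*x
  ∂P/∂y = 0
  integrand = ∂Q/∂x - ∂P/∂y = -6*x.
Integrating over R: integral_0^1 integral_0^1 (-6*x) dx dy = -3.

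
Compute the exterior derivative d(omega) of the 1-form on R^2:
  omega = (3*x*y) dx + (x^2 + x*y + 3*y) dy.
d(omega) = (-x + y) dx ∧ dy

For a 1-form omega = sum_i f_i dx_i, the exterior derivative is
  d(omega) = sum_{i < j} (∂f_j/∂x_i - ∂f_i/∂x_j) dx_i ∧ dx_j.
  coefficient of dx ∧ dy: ∂f_2/∂x - ∂f_1/∂y = ∂(x^2 + x*y + 3*y)/∂x - ∂(3*x*y)/∂y = -x + y
Assembling: d(omega) = (-x + y) dx ∧ dy.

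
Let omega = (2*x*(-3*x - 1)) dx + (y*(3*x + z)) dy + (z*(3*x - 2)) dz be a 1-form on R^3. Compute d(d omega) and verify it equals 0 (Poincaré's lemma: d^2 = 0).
d(d omega) = 0

Step 1: d omega = sum_{i<j} (∂f_j/∂x_i - ∂f_i/∂x_j) dx_i ∧ dx_j:
  coeff of dx ∧ dy: 3*y
  coeff of dx ∧ dz: 3*z
  coeff of dy ∧ dz: -y
Step 2: Apply d again to each 2-form coefficient. The only possible 3-form in R^3 is dx ∧ dy ∧ dz, with coefficient
  ∂(coeff of dy∧dz)/∂x - ∂(coeff of dx∧dz)/∂y + ∂(coeff of dx∧dy)/∂z
  = ∂/∂x (-y) - ∂/∂y (3*z) + ∂/∂z (3*y).
Each of these terms simplifies to sums of mixed partials that cancel in pairs. The result is 0 (by equality of mixed partials for smooth functions — Schwarz / Clairaut).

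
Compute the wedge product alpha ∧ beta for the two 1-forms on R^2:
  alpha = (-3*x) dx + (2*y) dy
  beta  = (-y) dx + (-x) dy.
alpha ∧ beta = (3*x^2 + 2*y^2) dx ∧ dy

Distribute the wedge, using dx_i ∧ dx_j = -dx_j ∧ dx_i and dx_i ∧ dx_i = 0. For each pair (i, j) with i < j, the coefficient of dx_i ∧ dx_j in alpha ∧ beta is (alpha_i * beta_j - alpha_j * beta_i). Collecting: alpha ∧ beta = (3*x^2 + 2*y^2) dx ∧ dy.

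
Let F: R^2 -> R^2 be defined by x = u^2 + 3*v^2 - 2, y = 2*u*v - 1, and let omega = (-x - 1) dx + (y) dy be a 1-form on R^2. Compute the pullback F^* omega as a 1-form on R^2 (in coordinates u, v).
F^* omega = (-2*u^3 - 2*u*v^2 + 2*u - 2*v) du + (-2*u^2*v - 2*u - 18*v^3 + 6*v) dv

Using F^*(f dg) = (f ∘ F) d(g ∘ F), substitute each coordinate x_i by F_i(u, v) in f_i, and replace dx_i by d F_i = (∂F_i/∂u) du + (∂F_i/∂v) dv.
  For the x component: f_1(F) = -u^2 - 3*v^2 + 1; d F_1 = (2*u) du + (6*v) dv
  For the y component: f_2(F) = 2*u*v - 1; d F_2 = (2*v) du + (2*u) dv
Combining and collecting du, dv coefficients:
  coeff of du: -2*u^3 - 2*u*v^2 + 2*u - 2*v
  coeff of dv: -2*u^2*v - 2*u - 18*v^3 + 6*v
F^* omega = (-2*u^3 - 2*u*v^2 + 2*u - 2*v) du + (-2*u^2*v - 2*u - 18*v^3 + 6*v) dv.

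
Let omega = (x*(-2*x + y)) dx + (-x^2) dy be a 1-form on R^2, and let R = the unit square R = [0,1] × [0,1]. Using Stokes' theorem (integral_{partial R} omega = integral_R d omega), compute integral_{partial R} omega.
integral_(partial R) omega = -3/2

Stokes: integral_partial_R omega = integral_R d omega with d omega = (∂Q/∂x - ∂P/∂y) dx ∧ dy.
  ∂Q/∂x = -2*x
  ∂P/∂y = x
  integrand = ∂Q/∂x - ∂P/∂y = -3*x.
Integrating over R: integral_0^1 integral_0^1 (-3*x) dx dy = -3/2.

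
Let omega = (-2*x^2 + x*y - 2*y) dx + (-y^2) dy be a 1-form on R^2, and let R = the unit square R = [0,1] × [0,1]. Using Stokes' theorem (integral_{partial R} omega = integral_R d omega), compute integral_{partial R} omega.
integral_(partial R) omega = 3/2

Stokes: integral_partial_R omega = integral_R d omega with d omega = (∂Q/∂x - ∂P/∂y) dx ∧ dy.
  ∂Q/∂x = 0
  ∂P/∂y = x - 2
  integrand = ∂Q/∂x - ∂P/∂y = 2 - x.
Integrating over R: integral_0^1 integral_0^1 (2 - x) dx dy = 3/2.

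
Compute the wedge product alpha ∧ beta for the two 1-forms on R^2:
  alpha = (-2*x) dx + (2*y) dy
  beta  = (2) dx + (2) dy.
alpha ∧ beta = (-4*x - 4*y) dx ∧ dy

Distribute the wedge, using dx_i ∧ dx_j = -dx_j ∧ dx_i and dx_i ∧ dx_i = 0. For each pair (i, j) with i < j, the coefficient of dx_i ∧ dx_j in alpha ∧ beta is (alpha_i * beta_j - alpha_j * beta_i). Collecting: alpha ∧ beta = (-4*x - 4*y) dx ∧ dy.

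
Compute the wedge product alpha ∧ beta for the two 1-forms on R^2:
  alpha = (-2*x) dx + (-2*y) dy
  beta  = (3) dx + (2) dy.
alpha ∧ beta = (-4*x + 6*y) dx ∧ dy

Distribute the wedge, using dx_i ∧ dx_j = -dx_j ∧ dx_i and dx_i ∧ dx_i = 0. For each pair (i, j) with i < j, the coefficient of dx_i ∧ dx_j in alpha ∧ beta is (alpha_i * beta_j - alpha_j * beta_i). Collecting: alpha ∧ beta = (-4*x + 6*y) dx ∧ dy.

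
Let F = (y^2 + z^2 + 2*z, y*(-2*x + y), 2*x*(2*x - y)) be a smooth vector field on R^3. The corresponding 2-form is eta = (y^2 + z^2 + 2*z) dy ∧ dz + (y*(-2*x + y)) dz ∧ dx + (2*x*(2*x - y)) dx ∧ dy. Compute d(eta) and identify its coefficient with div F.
d(eta) = (-2*x + 2*y) dx ∧ dy ∧ dz; div F = -2*x + 2*y

For a 2-form in R^3 of the form above, applying d gives a 3-form with coefficient ∂P/∂x + ∂Q/∂y + ∂R/∂z:
  ∂P/∂x = 0
  ∂Q/∂y = -2*x + 2*y
  ∂R/∂z = 0
Sum = -2*x + 2*y, which is exactly div F.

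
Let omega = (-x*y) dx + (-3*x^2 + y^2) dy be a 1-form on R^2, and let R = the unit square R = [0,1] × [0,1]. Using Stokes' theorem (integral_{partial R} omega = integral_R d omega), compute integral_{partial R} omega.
integral_(partial R) omega = -5/2

Stokes: integral_partial_R omega = integral_R d omega with d omega = (∂Q/∂x - ∂P/∂y) dx ∧ dy.
  ∂Q/∂x = -6*x
  ∂P/∂y = -x
  integrand = ∂Q/∂x - ∂P/∂y = -5*x.
Integrating over R: integral_0^1 integral_0^1 (-5*x) dx dy = -5/2.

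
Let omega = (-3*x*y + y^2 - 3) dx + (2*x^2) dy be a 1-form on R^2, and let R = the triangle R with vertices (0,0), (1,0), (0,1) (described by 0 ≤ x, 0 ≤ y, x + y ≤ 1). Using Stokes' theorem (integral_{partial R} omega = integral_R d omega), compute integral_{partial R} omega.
integral_(partial R) omega = 5/6

Stokes: integral_partial_R omega = integral_R d omega with d omega = (∂Q/∂x - ∂P/∂y) dx ∧ dy.
  ∂Q/∂x = 4*x
  ∂P/∂y = -3*x + 2*y
  integrand = ∂Q/∂x - ∂P/∂y = 7*x - 2*y.
Integrating over R: integral_0^1 integral_0^{1-x} (7*x - 2*y) dy dx = 5/6.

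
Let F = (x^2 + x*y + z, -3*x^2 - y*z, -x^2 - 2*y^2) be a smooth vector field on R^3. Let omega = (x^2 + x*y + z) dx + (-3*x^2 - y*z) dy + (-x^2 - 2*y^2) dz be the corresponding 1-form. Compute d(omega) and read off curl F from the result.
d(omega) = (-3*y) dy ∧ dz + (2*x + 1) dz ∧ dx + (-7*x) dx ∧ dy; curl F = (-3*y, 2*x + 1, -7*x)

d omega = sum_{i<j} (∂f_j/∂x_i - ∂f_i/∂x_j) dx_i ∧ dx_j. Under the identification (dy ∧ dz, dz ∧ dx, dx ∧ dy) ↔ (e_x, e_y, e_z), the coefficients are exactly the components of curl F. Compute:
  ∂R/∂y - ∂Q/∂z = (-4*y) - (-y) = -3*y
  ∂P/∂z - ∂R/∂x = (1) - (-2*x) = 2*x + 1
  ∂Q/∂x - ∂P/∂y = (-6*x) - (x) = -7*x.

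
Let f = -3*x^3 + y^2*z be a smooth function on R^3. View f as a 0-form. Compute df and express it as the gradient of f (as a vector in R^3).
df = (-9*x^2) dx + (2*y*z) dy + (y^2) dz; grad f = (-9*x^2, 2*y*z, y^2)

For a 0-form f, d f = (∂f/∂x) dx + (∂f/∂y) dy + (∂f/∂z) dz. The components of the vector representation are exactly the entries of grad f in Cartesian coordinates:
  ∂f/∂x = -9*x^2
  ∂f/∂y = 2*y*z
  ∂f/∂z = y^2.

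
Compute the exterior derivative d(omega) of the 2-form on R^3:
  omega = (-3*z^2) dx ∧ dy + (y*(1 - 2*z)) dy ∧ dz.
d(omega) = (-6*z) dx ∧ dy ∧ dz

For a 2-form omega = sum_{i<j} g_{ij} dx_i ∧ dx_j, the exterior derivative is
  d(omega) = sum_{i<j} d(g_{ij}) ∧ dx_i ∧ dx_j = sum_{i<j, k} (∂g_{ij}/∂x_k) dx_k ∧ dx_i ∧ dx_j.
Expand each term, using dx_k ∧ dx_i ∧ dx_j = sgn(permutation) dx_{(a)} ∧ dx_{(b)} ∧ dx_{(c)} with (a < b < c) sorted:
  d(-3*z^2) includes (∂/∂z)(-3*z^2) dz = (-6*z) dz, which multiplied by dx ∧ dy gives (-6*z) dx ∧ dy ∧ dz
Collecting like 3-forms: d(omega) = (-6*z) dx ∧ dy ∧ dz.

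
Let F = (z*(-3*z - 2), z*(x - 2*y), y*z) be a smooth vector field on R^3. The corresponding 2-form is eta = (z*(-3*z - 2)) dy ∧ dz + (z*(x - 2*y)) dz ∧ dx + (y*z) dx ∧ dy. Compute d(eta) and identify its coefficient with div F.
d(eta) = (y - 2*z) dx ∧ dy ∧ dz; div F = y - 2*z

For a 2-form in R^3 of the form above, applying d gives a 3-form with coefficient ∂P/∂x + ∂Q/∂y + ∂R/∂z:
  ∂P/∂x = 0
  ∂Q/∂y = -2*z
  ∂R/∂z = y
Sum = y - 2*z, which is exactly div F.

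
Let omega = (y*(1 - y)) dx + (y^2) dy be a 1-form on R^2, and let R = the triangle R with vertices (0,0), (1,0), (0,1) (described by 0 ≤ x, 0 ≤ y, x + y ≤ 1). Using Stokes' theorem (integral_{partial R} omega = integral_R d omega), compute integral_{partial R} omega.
integral_(partial R) omega = -1/6

Stokes: integral_partial_R omega = integral_R d omega with d omega = (∂Q/∂x - ∂P/∂y) dx ∧ dy.
  ∂Q/∂x = 0
  ∂P/∂y = 1 - 2*y
  integrand = ∂Q/∂x - ∂P/∂y = 2*y - 1.
Integrating over R: integral_0^1 integral_0^{1-x} (2*y - 1) dy dx = -1/6.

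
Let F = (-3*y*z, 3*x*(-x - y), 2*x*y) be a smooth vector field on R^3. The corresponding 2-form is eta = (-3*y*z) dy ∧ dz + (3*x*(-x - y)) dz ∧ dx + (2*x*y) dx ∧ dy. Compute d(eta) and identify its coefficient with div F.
d(eta) = (-3*x) dx ∧ dy ∧ dz; div F = -3*x

For a 2-form in R^3 of the form above, applying d gives a 3-form with coefficient ∂P/∂x + ∂Q/∂y + ∂R/∂z:
  ∂P/∂x = 0
  ∂Q/∂y = -3*x
  ∂R/∂z = 0
Sum = -3*x, which is exactly div F.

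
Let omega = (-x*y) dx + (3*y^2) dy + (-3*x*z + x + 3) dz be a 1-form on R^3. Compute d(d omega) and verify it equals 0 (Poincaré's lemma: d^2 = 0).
d(d omega) = 0

Step 1: d omega = sum_{i<j} (∂f_j/∂x_i - ∂f_i/∂x_j) dx_i ∧ dx_j:
  coeff of dx ∧ dy: x
  coeff of dx ∧ dz: 1 - 3*z
  coeff of dy ∧ dz: 0
Step 2: Apply d again to each 2-form coefficient. The only possible 3-form in R^3 is dx ∧ dy ∧ dz, with coefficient
  ∂(coeff of dy∧dz)/∂x - ∂(coeff of dx∧dz)/∂y + ∂(coeff of dx∧dy)/∂z
  = ∂/∂x (0) - ∂/∂y (1 - 3*z) + ∂/∂z (x).
Each of these terms simplifies to sums of mixed partials that cancel in pairs. The result is 0 (by equality of mixed partials for smooth functions — Schwarz / Clairaut).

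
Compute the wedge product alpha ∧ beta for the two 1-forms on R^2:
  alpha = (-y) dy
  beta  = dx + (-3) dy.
alpha ∧ beta = (y) dx ∧ dy

Distribute the wedge, using dx_i ∧ dx_j = -dx_j ∧ dx_i and dx_i ∧ dx_i = 0. For each pair (i, j) with i < j, the coefficient of dx_i ∧ dx_j in alpha ∧ beta is (alpha_i * beta_j - alpha_j * beta_i). Collecting: alpha ∧ beta = (y) dx ∧ dy.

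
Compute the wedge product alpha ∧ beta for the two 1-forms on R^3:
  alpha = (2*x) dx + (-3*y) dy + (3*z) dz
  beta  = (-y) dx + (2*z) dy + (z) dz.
alpha ∧ beta = (4*x*z - 3*y^2) dx ∧ dy + (z*(2*x + 3*y)) dx ∧ dz + (-3*z*(y + 2*z)) dy ∧ dz

Distribute the wedge, using dx_i ∧ dx_j = -dx_j ∧ dx_i and dx_i ∧ dx_i = 0. For each pair (i, j) with i < j, the coefficient of dx_i ∧ dx_j in alpha ∧ beta is (alpha_i * beta_j - alpha_j * beta_i). Collecting: alpha ∧ beta = (4*x*z - 3*y^2) dx ∧ dy + (z*(2*x + 3*y)) dx ∧ dz + (-3*z*(y + 2*z)) dy ∧ dz.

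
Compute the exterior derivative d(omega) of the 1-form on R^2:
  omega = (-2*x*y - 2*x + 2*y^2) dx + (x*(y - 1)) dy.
d(omega) = (2*x - 3*y - 1) dx ∧ dy

For a 1-form omega = sum_i f_i dx_i, the exterior derivative is
  d(omega) = sum_{i < j} (∂f_j/∂x_i - ∂f_i/∂x_j) dx_i ∧ dx_j.
  coefficient of dx ∧ dy: ∂f_2/∂x - ∂f_1/∂y = ∂(x*(y - 1))/∂x - ∂(-2*x*y - 2*x + 2*y^2)/∂y = 2*x - 3*y - 1
Assembling: d(omega) = (2*x - 3*y - 1) dx ∧ dy.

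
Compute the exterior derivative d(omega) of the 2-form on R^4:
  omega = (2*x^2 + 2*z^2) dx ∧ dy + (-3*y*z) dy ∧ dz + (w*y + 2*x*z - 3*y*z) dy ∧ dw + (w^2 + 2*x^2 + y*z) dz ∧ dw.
d(omega) = (4*z) dx ∧ dy ∧ dz + (2*z) dx ∧ dy ∧ dw + (-2*x + 3*y + z) dy ∧ dz ∧ dw + (4*x) dx ∧ dz ∧ dw

For a 2-form omega = sum_{i<j} g_{ij} dx_i ∧ dx_j, the exterior derivative is
  d(omega) = sum_{i<j} d(g_{ij}) ∧ dx_i ∧ dx_j = sum_{i<j, k} (∂g_{ij}/∂x_k) dx_k ∧ dx_i ∧ dx_j.
Expand each term, using dx_k ∧ dx_i ∧ dx_j = sgn(permutation) dx_{(a)} ∧ dx_{(b)} ∧ dx_{(c)} with (a < b < c) sorted:
  d(2*x^2 + 2*z^2) includes (∂/∂z)(2*x^2 + 2*z^2) dz = (4*z) dz, which multiplied by dx ∧ dy gives (4*z) dx ∧ dy ∧ dz
  d(w*y + 2*x*z - 3*y*z) includes (∂/∂x)(w*y + 2*x*z - 3*y*z) dx = (2*z) dx, which multiplied by dy ∧ dw gives (2*z) dx ∧ dy ∧ dw
  d(w*y + 2*x*z - 3*y*z) includes (∂/∂z)(w*y + 2*x*z - 3*y*z) dz = (2*x - 3*y) dz, which multiplied by dy ∧ dw gives (-2*x + 3*y) dy ∧ dz ∧ dw
  d(w^2 + 2*x^2 + y*z) includes (∂/∂x)(w^2 + 2*x^2 + y*z) dx = (4*x) dx, which multiplied by dz ∧ dw gives (4*x) dx ∧ dz ∧ dw
  d(w^2 + 2*x^2 + y*z) includes (∂/∂y)(w^2 + 2*x^2 + y*z) dy = (z) dy, which multiplied by dz ∧ dw gives (z) dy ∧ dz ∧ dw
Collecting like 3-forms: d(omega) = (4*z) dx ∧ dy ∧ dz + (2*z) dx ∧ dy ∧ dw + (-2*x + 3*y + z) dy ∧ dz ∧ dw + (4*x) dx ∧ dz ∧ dw.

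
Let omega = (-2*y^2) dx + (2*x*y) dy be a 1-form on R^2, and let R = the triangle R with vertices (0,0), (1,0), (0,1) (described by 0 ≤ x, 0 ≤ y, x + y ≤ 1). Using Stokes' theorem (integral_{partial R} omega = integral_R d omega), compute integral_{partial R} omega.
integral_(partial R) omega = 1

Stokes: integral_partial_R omega = integral_R d omega with d omega = (∂Q/∂x - ∂P/∂y) dx ∧ dy.
  ∂Q/∂x = 2*y
  ∂P/∂y = -4*y
  integrand = ∂Q/∂x - ∂P/∂y = 6*y.
Integrating over R: integral_0^1 integral_0^{1-x} (6*y) dy dx = 1.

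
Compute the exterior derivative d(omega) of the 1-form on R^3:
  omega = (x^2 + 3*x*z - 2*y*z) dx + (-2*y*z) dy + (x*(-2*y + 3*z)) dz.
d(omega) = (2*z) dx ∧ dy + (-3*x + 3*z) dx ∧ dz + (-2*x + 2*y) dy ∧ dz

For a 1-form omega = sum_i f_i dx_i, the exterior derivative is
  d(omega) = sum_{i < j} (∂f_j/∂x_i - ∂f_i/∂x_j) dx_i ∧ dx_j.
  coefficient of dx ∧ dy: ∂f_2/∂x - ∂f_1/∂y = ∂(-2*y*z)/∂x - ∂(x^2 + 3*x*z - 2*y*z)/∂y = 2*z
  coefficient of dx ∧ dz: ∂f_3/∂x - ∂f_1/∂z = ∂(x*(-2*y + 3*z))/∂x - ∂(x^2 + 3*x*z - 2*y*z)/∂z = -3*x + 3*z
  coefficient of dy ∧ dz: ∂f_3/∂y - ∂f_2/∂z = ∂(x*(-2*y + 3*z))/∂y - ∂(-2*y*z)/∂z = -2*x + 2*y
Assembling: d(omega) = (2*z) dx ∧ dy + (-3*x + 3*z) dx ∧ dz + (-2*x + 2*y) dy ∧ dz.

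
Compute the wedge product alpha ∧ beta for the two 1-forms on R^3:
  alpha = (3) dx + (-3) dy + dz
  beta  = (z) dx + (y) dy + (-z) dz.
alpha ∧ beta = (3*y + 3*z) dx ∧ dy + (-4*z) dx ∧ dz + (-y + 3*z) dy ∧ dz

Distribute the wedge, using dx_i ∧ dx_j = -dx_j ∧ dx_i and dx_i ∧ dx_i = 0. For each pair (i, j) with i < j, the coefficient of dx_i ∧ dx_j in alpha ∧ beta is (alpha_i * beta_j - alpha_j * beta_i). Collecting: alpha ∧ beta = (3*y + 3*z) dx ∧ dy + (-4*z) dx ∧ dz + (-y + 3*z) dy ∧ dz.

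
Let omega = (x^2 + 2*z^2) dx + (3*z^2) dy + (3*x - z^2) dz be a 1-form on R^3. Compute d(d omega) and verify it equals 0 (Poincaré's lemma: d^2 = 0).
d(d omega) = 0

Step 1: d omega = sum_{i<j} (∂f_j/∂x_i - ∂f_i/∂x_j) dx_i ∧ dx_j:
  coeff of dx ∧ dy: 0
  coeff of dx ∧ dz: 3 - 4*z
  coeff of dy ∧ dz: -6*z
Step 2: Apply d again to each 2-form coefficient. The only possible 3-form in R^3 is dx ∧ dy ∧ dz, with coefficient
  ∂(coeff of dy∧dz)/∂x - ∂(coeff of dx∧dz)/∂y + ∂(coeff of dx∧dy)/∂z
  = ∂/∂x (-6*z) - ∂/∂y (3 - 4*z) + ∂/∂z (0).
Each of these terms simplifies to sums of mixed partials that cancel in pairs. The result is 0 (by equality of mixed partials for smooth functions — Schwarz / Clairaut).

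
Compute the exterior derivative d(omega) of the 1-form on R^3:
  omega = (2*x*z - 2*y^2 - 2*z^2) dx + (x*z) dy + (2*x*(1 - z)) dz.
d(omega) = (4*y + z) dx ∧ dy + (-2*x + 2*z + 2) dx ∧ dz + (-x) dy ∧ dz

For a 1-form omega = sum_i f_i dx_i, the exterior derivative is
  d(omega) = sum_{i < j} (∂f_j/∂x_i - ∂f_i/∂x_j) dx_i ∧ dx_j.
  coefficient of dx ∧ dy: ∂f_2/∂x - ∂f_1/∂y = ∂(x*z)/∂x - ∂(2*x*z - 2*y^2 - 2*z^2)/∂y = 4*y + z
  coefficient of dx ∧ dz: ∂f_3/∂x - ∂f_1/∂z = ∂(2*x*(1 - z))/∂x - ∂(2*x*z - 2*y^2 - 2*z^2)/∂z = -2*x + 2*z + 2
  coefficient of dy ∧ dz: ∂f_3/∂y - ∂f_2/∂z = ∂(2*x*(1 - z))/∂y - ∂(x*z)/∂z = -x
Assembling: d(omega) = (4*y + z) dx ∧ dy + (-2*x + 2*z + 2) dx ∧ dz + (-x) dy ∧ dz.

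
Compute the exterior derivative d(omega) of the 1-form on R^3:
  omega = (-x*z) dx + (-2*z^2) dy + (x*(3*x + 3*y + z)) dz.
d(omega) = (7*x + 3*y + z) dx ∧ dz + (3*x + 4*z) dy ∧ dz

For a 1-form omega = sum_i f_i dx_i, the exterior derivative is
  d(omega) = sum_{i < j} (∂f_j/∂x_i - ∂f_i/∂x_j) dx_i ∧ dx_j.
  coefficient of dx ∧ dz: ∂f_3/∂x - ∂f_1/∂z = ∂(x*(3*x + 3*y + z))/∂x - ∂(-x*z)/∂z = 7*x + 3*y + z
  coefficient of dy ∧ dz: ∂f_3/∂y - ∂f_2/∂z = ∂(x*(3*x + 3*y + z))/∂y - ∂(-2*z^2)/∂z = 3*x + 4*z
Assembling: d(omega) = (7*x + 3*y + z) dx ∧ dz + (3*x + 4*z) dy ∧ dz.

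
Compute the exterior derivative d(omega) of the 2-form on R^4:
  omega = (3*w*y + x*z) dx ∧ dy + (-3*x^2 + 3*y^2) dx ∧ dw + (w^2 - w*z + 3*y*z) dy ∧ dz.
d(omega) = (x) dx ∧ dy ∧ dz + (-3*y) dx ∧ dy ∧ dw + (2*w - z) dy ∧ dz ∧ dw

For a 2-form omega = sum_{i<j} g_{ij} dx_i ∧ dx_j, the exterior derivative is
  d(omega) = sum_{i<j} d(g_{ij}) ∧ dx_i ∧ dx_j = sum_{i<j, k} (∂g_{ij}/∂x_k) dx_k ∧ dx_i ∧ dx_j.
Expand each term, using dx_k ∧ dx_i ∧ dx_j = sgn(permutation) dx_{(a)} ∧ dx_{(b)} ∧ dx_{(c)} with (a < b < c) sorted:
  d(3*w*y + x*z) includes (∂/∂z)(3*w*y + x*z) dz = (x) dz, which multiplied by dx ∧ dy gives (x) dx ∧ dy ∧ dz
  d(3*w*y + x*z) includes (∂/∂w)(3*w*y + x*z) dw = (3*y) dw, which multiplied by dx ∧ dy gives (3*y) dx ∧ dy ∧ dw
  d(-3*x^2 + 3*y^2) includes (∂/∂y)(-3*x^2 + 3*y^2) dy = (6*y) dy, which multiplied by dx ∧ dw gives (-6*y) dx ∧ dy ∧ dw
  d(w^2 - w*z + 3*y*z) includes (∂/∂w)(w^2 - w*z + 3*y*z) dw = (2*w - z) dw, which multiplied by dy ∧ dz gives (2*w - z) dy ∧ dz ∧ dw
Collecting like 3-forms: d(omega) = (x) dx ∧ dy ∧ dz + (-3*y) dx ∧ dy ∧ dw + (2*w - z) dy ∧ dz ∧ dw.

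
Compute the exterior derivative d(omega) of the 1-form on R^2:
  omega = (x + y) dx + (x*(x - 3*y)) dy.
d(omega) = (2*x - 3*y - 1) dx ∧ dy

For a 1-form omega = sum_i f_i dx_i, the exterior derivative is
  d(omega) = sum_{i < j} (∂f_j/∂x_i - ∂f_i/∂x_j) dx_i ∧ dx_j.
  coefficient of dx ∧ dy: ∂f_2/∂x - ∂f_1/∂y = ∂(x*(x - 3*y))/∂x - ∂(x + y)/∂y = 2*x - 3*y - 1
Assembling: d(omega) = (2*x - 3*y - 1) dx ∧ dy.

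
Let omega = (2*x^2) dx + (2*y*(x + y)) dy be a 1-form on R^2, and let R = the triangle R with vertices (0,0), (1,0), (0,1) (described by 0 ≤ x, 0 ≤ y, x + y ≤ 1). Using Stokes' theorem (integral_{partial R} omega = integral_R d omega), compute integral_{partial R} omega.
integral_(partial R) omega = 1/3

Stokes: integral_partial_R omega = integral_R d omega with d omega = (∂Q/∂x - ∂P/∂y) dx ∧ dy.
  ∂Q/∂x = 2*y
  ∂P/∂y = 0
  integrand = ∂Q/∂x - ∂P/∂y = 2*y.
Integrating over R: integral_0^1 integral_0^{1-x} (2*y) dy dx = 1/3.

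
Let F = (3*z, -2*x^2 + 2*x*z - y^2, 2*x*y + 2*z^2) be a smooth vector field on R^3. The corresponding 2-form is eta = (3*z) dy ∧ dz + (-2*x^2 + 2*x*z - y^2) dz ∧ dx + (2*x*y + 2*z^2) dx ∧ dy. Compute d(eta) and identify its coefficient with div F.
d(eta) = (-2*y + 4*z) dx ∧ dy ∧ dz; div F = -2*y + 4*z

For a 2-form in R^3 of the form above, applying d gives a 3-form with coefficient ∂P/∂x + ∂Q/∂y + ∂R/∂z:
  ∂P/∂x = 0
  ∂Q/∂y = -2*y
  ∂R/∂z = 4*z
Sum = -2*y + 4*z, which is exactly div F.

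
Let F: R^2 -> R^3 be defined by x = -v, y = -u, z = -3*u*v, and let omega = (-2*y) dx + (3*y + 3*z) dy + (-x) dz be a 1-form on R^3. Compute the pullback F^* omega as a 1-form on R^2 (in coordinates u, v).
F^* omega = (9*u*v + 3*u - 3*v^2) du + (u*(-3*v - 2)) dv

Using F^*(f dg) = (f ∘ F) d(g ∘ F), substitute each coordinate x_i by F_i(u, v) in f_i, and replace dx_i by d F_i = (∂F_i/∂u) du + (∂F_i/∂v) dv.
  For the x component: f_1(F) = 2*u; d F_1 = (0) du + (-1) dv
  For the y component: f_2(F) = 3*u*(-3*v - 1); d F_2 = (-1) du + (0) dv
  For the z component: f_3(F) = v; d F_3 = (-3*v) du + (-3*u) dv
Combining and collecting du, dv coefficients:
  coeff of du: 9*u*v + 3*u - 3*v^2
  coeff of dv: u*(-3*v - 2)
F^* omega = (9*u*v + 3*u - 3*v^2) du + (u*(-3*v - 2)) dv.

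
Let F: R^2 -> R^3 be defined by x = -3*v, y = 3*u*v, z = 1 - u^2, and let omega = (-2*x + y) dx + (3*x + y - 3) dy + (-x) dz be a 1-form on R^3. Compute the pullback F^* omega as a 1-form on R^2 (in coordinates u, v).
F^* omega = (3*v*(3*u*v - 2*u - 9*v - 3)) du + (9*u^2*v - 36*u*v - 9*u - 18*v) dv

Using F^*(f dg) = (f ∘ F) d(g ∘ F), substitute each coordinate x_i by F_i(u, v) in f_i, and replace dx_i by d F_i = (∂F_i/∂u) du + (∂F_i/∂v) dv.
  For the x component: f_1(F) = 3*v*(u + 2); d F_1 = (0) du + (-3) dv
  For the y component: f_2(F) = 3*u*v - 9*v - 3; d F_2 = (3*v) du + (3*u) dv
  For the z component: f_3(F) = 3*v; d F_3 = (-2*u) du + (0) dv
Combining and collecting du, dv coefficients:
  coeff of du: 3*v*(3*u*v - 2*u - 9*v - 3)
  coeff of dv: 9*u^2*v - 36*u*v - 9*u - 18*v
F^* omega = (3*v*(3*u*v - 2*u - 9*v - 3)) du + (9*u^2*v - 36*u*v - 9*u - 18*v) dv.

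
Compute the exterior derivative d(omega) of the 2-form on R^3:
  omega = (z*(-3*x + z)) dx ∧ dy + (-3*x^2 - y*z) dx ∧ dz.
d(omega) = (-3*x + 3*z) dx ∧ dy ∧ dz

For a 2-form omega = sum_{i<j} g_{ij} dx_i ∧ dx_j, the exterior derivative is
  d(omega) = sum_{i<j} d(g_{ij}) ∧ dx_i ∧ dx_j = sum_{i<j, k} (∂g_{ij}/∂x_k) dx_k ∧ dx_i ∧ dx_j.
Expand each term, using dx_k ∧ dx_i ∧ dx_j = sgn(permutation) dx_{(a)} ∧ dx_{(b)} ∧ dx_{(c)} with (a < b < c) sorted:
  d(z*(-3*x + z)) includes (∂/∂z)(z*(-3*x + z)) dz = (-3*x + 2*z) dz, which multiplied by dx ∧ dy gives (-3*x + 2*z) dx ∧ dy ∧ dz
  d(-3*x^2 - y*z) includes (∂/∂y)(-3*x^2 - y*z) dy = (-z) dy, which multiplied by dx ∧ dz gives (z) dx ∧ dy ∧ dz
Collecting like 3-forms: d(omega) = (-3*x + 3*z) dx ∧ dy ∧ dz.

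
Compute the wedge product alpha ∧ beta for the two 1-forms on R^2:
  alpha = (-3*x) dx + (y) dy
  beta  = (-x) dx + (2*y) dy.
alpha ∧ beta = (-5*x*y) dx ∧ dy

Distribute the wedge, using dx_i ∧ dx_j = -dx_j ∧ dx_i and dx_i ∧ dx_i = 0. For each pair (i, j) with i < j, the coefficient of dx_i ∧ dx_j in alpha ∧ beta is (alpha_i * beta_j - alpha_j * beta_i). Collecting: alpha ∧ beta = (-5*x*y) dx ∧ dy.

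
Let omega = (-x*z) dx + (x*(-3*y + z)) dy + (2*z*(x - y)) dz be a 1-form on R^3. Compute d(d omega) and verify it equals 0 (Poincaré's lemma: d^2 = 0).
d(d omega) = 0

Step 1: d omega = sum_{i<j} (∂f_j/∂x_i - ∂f_i/∂x_j) dx_i ∧ dx_j:
  coeff of dx ∧ dy: -3*y + z
  coeff of dx ∧ dz: x + 2*z
  coeff of dy ∧ dz: -x - 2*z
Step 2: Apply d again to each 2-form coefficient. The only possible 3-form in R^3 is dx ∧ dy ∧ dz, with coefficient
  ∂(coeff of dy∧dz)/∂x - ∂(coeff of dx∧dz)/∂y + ∂(coeff of dx∧dy)/∂z
  = ∂/∂x (-x - 2*z) - ∂/∂y (x + 2*z) + ∂/∂z (-3*y + z).
Each of these terms simplifies to sums of mixed partials that cancel in pairs. The result is 0 (by equality of mixed partials for smooth functions — Schwarz / Clairaut).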